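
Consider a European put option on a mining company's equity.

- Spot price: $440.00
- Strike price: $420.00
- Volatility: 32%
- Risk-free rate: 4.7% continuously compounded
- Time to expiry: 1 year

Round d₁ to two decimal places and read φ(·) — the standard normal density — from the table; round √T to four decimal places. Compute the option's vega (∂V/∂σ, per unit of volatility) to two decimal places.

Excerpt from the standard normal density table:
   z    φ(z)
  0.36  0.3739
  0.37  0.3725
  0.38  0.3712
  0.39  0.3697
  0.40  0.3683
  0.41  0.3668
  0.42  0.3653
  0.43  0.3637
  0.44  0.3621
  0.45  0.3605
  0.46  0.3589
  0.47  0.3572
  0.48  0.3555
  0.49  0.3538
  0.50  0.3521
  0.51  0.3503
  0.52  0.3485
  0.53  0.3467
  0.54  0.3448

158.62

σ√T = 0.32·√1 = 0.3200
ln(S/K) + (r + σ²/2)T = ln(440/420) + (0.047 + 0.32²/2)·1 = 0.0465 + 0.0982 = 0.1447
d₁ = 0.1447 / 0.3200 = 0.4523 ⇒ 0.45
√T = √1 = 1.0000
φ(d₁) = φ(0.45) = 0.3605
vega = S·φ(d₁)·√T = 440·0.3605·1.0000 = 158.6200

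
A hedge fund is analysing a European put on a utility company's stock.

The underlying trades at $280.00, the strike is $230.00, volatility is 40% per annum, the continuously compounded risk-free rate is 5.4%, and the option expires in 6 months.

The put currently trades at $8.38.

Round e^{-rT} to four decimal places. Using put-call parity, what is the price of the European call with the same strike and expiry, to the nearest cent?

$64.50

exp(−rT) = exp(−0.054·0.5) = 0.9734
Put-call parity: C − P = S − K·e^(−rT) = 280 − 230·0.9734 = 280 − 223.8820 = 56.1180
C = P + (C − P) = 8.38 + (56.1180) = 64.4980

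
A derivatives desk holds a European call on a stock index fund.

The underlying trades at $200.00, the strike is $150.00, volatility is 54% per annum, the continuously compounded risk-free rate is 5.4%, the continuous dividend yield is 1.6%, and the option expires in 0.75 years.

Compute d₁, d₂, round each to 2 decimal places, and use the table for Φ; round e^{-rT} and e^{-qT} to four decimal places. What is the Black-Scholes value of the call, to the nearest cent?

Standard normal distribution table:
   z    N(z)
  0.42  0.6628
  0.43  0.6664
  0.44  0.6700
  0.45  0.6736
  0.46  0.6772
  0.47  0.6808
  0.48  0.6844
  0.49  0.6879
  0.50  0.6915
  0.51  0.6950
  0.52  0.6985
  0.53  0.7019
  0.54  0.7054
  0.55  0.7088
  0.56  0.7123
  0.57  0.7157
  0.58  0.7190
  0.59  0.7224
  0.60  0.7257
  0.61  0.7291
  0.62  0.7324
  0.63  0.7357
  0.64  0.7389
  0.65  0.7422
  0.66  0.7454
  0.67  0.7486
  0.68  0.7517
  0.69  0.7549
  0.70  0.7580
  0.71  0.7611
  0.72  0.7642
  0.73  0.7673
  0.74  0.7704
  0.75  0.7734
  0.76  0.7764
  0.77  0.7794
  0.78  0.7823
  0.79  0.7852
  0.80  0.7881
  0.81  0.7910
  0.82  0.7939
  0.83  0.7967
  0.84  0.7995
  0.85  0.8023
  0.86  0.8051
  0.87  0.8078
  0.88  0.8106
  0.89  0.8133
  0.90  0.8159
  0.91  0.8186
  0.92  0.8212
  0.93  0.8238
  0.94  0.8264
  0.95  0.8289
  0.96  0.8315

$65.26

T = 0.75;  σ√T = 0.4677
d₁ = [ln(200/150) + (0.054 − 0.016 + ½·0.54²)·0.75] / (σ√T) = (0.2877 + 0.1379) / 0.4677 = 0.9099 → 0.91
d₂ = 0.9099 − 0.4677 = 0.4423 → 0.44
e^(−qT) = e^(−0.016·0.75) = 0.9881;  e^(−rT) = e^(−0.054·0.75) = 0.9603
N(d₁) = N(0.91) = 0.8186;  N(d₂) = N(0.44) = 0.6700
C = 200·0.9881·0.8186 − 150·0.9603·0.6700 = 161.7717 − 96.5102 = 65.2616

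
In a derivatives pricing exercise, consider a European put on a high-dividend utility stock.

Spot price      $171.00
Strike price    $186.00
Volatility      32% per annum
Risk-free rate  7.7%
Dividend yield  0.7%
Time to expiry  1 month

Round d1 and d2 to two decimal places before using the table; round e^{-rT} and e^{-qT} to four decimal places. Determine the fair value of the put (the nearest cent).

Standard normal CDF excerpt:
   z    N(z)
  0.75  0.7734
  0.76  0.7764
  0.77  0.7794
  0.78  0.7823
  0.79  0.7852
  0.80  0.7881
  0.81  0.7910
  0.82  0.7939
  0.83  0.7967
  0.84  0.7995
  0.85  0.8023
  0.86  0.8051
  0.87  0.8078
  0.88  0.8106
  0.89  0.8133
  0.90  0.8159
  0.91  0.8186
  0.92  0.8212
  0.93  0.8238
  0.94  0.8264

$15.62

σ√T = 0.32·√0.08333 = 0.0924
d₁ = [ln(171/186) + (0.077 − 0.007 + 0.32²/2)·0.08333] / 0.0924 = [-0.0841 + 0.0101] / 0.0924 = -0.8009 → -0.80
d₂ = d₁ − σ√T = -0.8009 − 0.0924 = -0.8933 → -0.89
e^(−qT) = e^(−0.007·0.08333) = 0.9994;  e^(−rT) = e^(−0.077·0.08333) = 0.9936
N(−d₂) = N(0.89) = 0.8133;  N(−d₁) = N(0.80) = 0.7881
P = 186·0.9936·0.8133 − 171·0.9994·0.7881 = 150.3056 − 134.6842 = 15.6214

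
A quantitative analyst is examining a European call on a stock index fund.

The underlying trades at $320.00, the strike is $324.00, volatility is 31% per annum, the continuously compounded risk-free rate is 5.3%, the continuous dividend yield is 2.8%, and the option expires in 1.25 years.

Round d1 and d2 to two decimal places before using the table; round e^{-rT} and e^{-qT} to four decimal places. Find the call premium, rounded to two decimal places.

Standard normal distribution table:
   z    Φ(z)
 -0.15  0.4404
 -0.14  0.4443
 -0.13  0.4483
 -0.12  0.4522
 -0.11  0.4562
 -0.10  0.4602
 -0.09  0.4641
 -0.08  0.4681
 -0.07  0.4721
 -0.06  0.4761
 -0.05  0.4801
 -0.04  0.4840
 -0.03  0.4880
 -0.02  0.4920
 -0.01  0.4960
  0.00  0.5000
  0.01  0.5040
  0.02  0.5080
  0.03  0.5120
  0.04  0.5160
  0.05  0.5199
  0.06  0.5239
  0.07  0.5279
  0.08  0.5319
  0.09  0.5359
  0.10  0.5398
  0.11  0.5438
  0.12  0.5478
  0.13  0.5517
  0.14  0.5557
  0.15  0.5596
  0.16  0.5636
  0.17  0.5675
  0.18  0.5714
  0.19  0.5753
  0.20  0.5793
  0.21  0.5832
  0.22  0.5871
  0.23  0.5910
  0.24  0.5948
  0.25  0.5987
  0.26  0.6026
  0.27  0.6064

T = 1.25;  σ√T = 0.3466
d₁ = [ln(320/324) + (0.053 − 0.028 + 0.31²/2)·1.25] / 0.3466 = [-0.0124 + 0.0913] / 0.3466 = 0.2276 ≈ 0.23
d₂ = d₁ − σ√T = 0.2276 − 0.3466 = -0.1190 ≈ -0.12
e^(−qT) = e^(−0.028·1.25) = 0.9656;  e^(−rT) = e^(−0.053·1.25) = 0.9359
N(d₁) = N(0.23) = 0.5910;  N(d₂) = N(-0.12) = 0.4522
C = 320·0.9656·0.5910 − 324·0.9359·0.4522 = 182.6143 − 137.1213 = 45.4929

$45.49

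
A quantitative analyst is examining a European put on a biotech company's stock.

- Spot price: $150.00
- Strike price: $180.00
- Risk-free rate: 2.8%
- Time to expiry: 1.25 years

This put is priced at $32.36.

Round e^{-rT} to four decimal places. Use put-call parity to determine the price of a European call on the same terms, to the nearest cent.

e^(−rT) = e^(−0.028·1.25) = 0.9656
Put-call parity: C − P = S − K·e^(−rT) = 150 − 180·0.9656 = 150 − 173.8080 = -23.8080
C = P + (C − P) = 32.36 + (-23.8080) = 8.5520

$8.55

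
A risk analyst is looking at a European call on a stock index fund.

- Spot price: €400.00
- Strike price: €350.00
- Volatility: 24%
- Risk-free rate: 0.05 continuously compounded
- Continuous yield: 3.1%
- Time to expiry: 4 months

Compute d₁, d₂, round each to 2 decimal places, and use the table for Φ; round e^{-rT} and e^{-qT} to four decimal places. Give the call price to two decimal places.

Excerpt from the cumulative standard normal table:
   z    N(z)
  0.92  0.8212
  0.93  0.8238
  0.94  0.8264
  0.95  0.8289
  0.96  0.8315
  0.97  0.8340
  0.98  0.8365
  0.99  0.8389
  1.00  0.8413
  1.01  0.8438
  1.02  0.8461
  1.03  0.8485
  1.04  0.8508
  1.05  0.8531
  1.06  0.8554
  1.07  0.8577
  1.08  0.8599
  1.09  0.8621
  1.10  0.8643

€55.95

σ√T = 0.24·√0.3333 = 0.1386
d₁ = [ln(400/350) + (0.05 − 0.031 + ½·0.24²)·0.3333] / (σ√T) = (0.1335 + 0.0159) / 0.1386 = 1.0787 which rounds to 1.08
d₂ = 1.0787 − 0.1386 = 0.9401 which rounds to 0.94
exp(−qT) = exp(−0.031·0.3333) = 0.9897;  exp(−rT) = exp(−0.05·0.3333) = 0.9835
N(d₁) = N(1.08) = 0.8599;  N(d₂) = N(0.94) = 0.8264
C = 400·0.9897·0.8599 − 350·0.9835·0.8264 = 340.4172 − 284.4675 = 55.9497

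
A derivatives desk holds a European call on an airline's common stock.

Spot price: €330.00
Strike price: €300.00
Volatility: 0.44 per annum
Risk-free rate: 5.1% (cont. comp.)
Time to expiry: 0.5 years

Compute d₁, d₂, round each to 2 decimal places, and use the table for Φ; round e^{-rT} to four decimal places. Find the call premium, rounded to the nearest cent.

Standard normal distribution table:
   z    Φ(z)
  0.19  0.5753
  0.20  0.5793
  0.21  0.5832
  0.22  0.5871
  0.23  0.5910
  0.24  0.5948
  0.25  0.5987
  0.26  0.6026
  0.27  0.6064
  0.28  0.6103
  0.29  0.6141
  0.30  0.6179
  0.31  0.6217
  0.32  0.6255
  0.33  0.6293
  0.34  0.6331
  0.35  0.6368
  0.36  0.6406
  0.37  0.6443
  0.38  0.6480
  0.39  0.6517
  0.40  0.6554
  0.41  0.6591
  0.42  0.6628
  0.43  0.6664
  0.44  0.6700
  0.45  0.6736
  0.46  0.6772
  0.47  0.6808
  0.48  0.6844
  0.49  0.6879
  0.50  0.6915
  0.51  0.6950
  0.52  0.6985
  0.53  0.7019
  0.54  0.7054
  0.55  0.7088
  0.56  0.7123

€59.95

T = 0.5;  σ√T = 0.3111
d₁ = [ln(330/300) + (0.051 + ½·0.44²)·0.5] / (σ√T) = (0.0953 + 0.0739) / 0.3111 = 0.5439 ⇒ 0.54
d₂ = 0.5439 − 0.3111 = 0.2327 ⇒ 0.23
exp(−rT) = exp(−0.051·0.5) = 0.9748
N(d₁) = N(0.54) = 0.7054;  N(d₂) = N(0.23) = 0.5910
C = 330·0.7054 − 300·0.9748·0.5910 = 232.7820 − 172.8320 = 59.9500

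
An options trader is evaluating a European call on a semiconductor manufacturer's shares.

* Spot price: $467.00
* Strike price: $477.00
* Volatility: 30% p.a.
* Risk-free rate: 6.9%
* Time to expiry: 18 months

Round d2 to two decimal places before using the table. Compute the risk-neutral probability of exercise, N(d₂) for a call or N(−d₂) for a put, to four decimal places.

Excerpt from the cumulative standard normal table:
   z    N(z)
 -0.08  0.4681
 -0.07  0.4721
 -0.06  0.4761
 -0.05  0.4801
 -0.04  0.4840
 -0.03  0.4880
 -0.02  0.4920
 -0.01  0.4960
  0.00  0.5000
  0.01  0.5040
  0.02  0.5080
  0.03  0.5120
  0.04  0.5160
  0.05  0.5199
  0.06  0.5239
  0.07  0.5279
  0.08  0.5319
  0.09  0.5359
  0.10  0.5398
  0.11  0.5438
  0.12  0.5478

0.5160

T = 1.5;  σ√T = 0.3674
d₁ = [ln(467/477) + (0.069 + 0.3²/2)·1.5] / 0.3674 = [-0.0212 + 0.1710] / 0.3674 = 0.4077 ⇒ 0.41
d₂ = d₁ − σ√T = 0.4077 − 0.3674 = 0.0403 ⇒ 0.04
Pr(exercise) under Q = N(d₂) = 0.5160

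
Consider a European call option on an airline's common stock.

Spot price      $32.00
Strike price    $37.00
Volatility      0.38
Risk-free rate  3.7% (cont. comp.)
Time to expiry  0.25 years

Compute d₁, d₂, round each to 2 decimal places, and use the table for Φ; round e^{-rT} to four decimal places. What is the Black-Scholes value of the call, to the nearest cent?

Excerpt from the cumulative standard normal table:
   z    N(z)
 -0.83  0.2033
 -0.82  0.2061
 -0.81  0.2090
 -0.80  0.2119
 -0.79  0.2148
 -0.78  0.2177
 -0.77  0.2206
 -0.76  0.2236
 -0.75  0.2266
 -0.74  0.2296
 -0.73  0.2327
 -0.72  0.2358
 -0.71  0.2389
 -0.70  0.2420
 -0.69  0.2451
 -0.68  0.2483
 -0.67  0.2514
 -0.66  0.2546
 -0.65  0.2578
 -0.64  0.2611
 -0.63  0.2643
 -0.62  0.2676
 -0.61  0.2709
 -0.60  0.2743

σ√T = 0.38 × 0.5000 = 0.1900
d₁ = [ln(32/37) + (0.037 + 0.38²/2)·0.25] / 0.1900 = [-0.1452 + 0.0273] / 0.1900 = -0.6204 ≈ -0.62
d₂ = d₁ − σ√T = -0.6204 − 0.1900 = -0.8104 ≈ -0.81
e^(−rT) = e^(−0.037·0.25) = 0.9908
N(d₁) = N(-0.62) = 0.2676;  N(d₂) = N(-0.81) = 0.2090
C = 32·0.2676 − 37·0.9908·0.2090 = 8.5632 − 7.6619 = 0.9013

$0.90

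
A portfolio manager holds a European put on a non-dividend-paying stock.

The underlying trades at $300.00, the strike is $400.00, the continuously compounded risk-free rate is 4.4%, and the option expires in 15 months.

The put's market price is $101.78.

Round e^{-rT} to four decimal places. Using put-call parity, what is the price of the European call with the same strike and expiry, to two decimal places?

exp(−rT) = exp(−0.044·1.25) = 0.9465
Put-call parity: C − P = S − K·e^(−rT) = 300 − 400·0.9465 = 300 − 378.6000 = -78.6000
C = P + (C − P) = 101.78 + (-78.6000) = 23.1800

$23.18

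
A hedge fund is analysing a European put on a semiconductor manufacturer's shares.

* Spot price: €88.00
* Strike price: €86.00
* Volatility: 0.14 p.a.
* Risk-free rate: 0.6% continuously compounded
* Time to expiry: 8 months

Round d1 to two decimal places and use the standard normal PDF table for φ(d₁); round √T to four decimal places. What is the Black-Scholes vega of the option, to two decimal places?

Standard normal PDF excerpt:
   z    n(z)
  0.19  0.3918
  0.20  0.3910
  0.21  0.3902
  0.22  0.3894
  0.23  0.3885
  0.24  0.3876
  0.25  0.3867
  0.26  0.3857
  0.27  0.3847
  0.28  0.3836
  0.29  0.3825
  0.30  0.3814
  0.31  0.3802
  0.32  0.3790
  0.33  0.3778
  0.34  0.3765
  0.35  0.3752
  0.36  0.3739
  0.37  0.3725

27.48

T = 0.6667;  σ√T = 0.1143
d₁ = [ln(88/86) + (0.006 + 0.14²/2)·0.6667] / 0.1143 = [0.0230 + 0.0105] / 0.1143 = 0.2933 ≈ 0.29
√T = √0.6667 = 0.8165
φ(d₁) = φ(0.29) = 0.3825
vega = S·φ(d₁)·√T = 88·0.3825·0.8165 = 27.4834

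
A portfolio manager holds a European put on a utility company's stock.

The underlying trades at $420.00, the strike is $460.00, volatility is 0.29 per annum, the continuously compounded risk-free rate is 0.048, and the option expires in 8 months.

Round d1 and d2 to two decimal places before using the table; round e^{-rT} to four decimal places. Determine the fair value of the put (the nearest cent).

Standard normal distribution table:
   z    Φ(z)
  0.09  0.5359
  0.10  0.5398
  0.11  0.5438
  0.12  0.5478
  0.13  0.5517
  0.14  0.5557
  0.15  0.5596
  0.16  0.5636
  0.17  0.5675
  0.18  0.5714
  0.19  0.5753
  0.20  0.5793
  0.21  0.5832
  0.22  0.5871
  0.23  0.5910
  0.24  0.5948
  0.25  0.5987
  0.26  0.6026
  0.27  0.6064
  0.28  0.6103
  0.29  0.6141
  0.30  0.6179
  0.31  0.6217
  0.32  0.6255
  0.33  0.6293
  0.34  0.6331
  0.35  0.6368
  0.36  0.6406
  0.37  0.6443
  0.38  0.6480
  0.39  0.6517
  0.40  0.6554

σ√T = 0.29·√0.6667 = 0.2368
d₁ = [ln(420/460) + (0.048 + 0.29²/2)·0.6667] / 0.2368 = [-0.0910 + 0.0600] / 0.2368 = -0.1307 ≈ -0.13
d₂ = d₁ − σ√T = -0.1307 − 0.2368 = -0.3674 ≈ -0.37
e^(−rT) = e^(−0.048·0.6667) = 0.9685
N(−d₂) = N(0.37) = 0.6443;  N(−d₁) = N(0.13) = 0.5517
P = 460·0.9685·0.6443 − 420·0.5517 = 287.0421 − 231.7140 = 55.3281

$55.33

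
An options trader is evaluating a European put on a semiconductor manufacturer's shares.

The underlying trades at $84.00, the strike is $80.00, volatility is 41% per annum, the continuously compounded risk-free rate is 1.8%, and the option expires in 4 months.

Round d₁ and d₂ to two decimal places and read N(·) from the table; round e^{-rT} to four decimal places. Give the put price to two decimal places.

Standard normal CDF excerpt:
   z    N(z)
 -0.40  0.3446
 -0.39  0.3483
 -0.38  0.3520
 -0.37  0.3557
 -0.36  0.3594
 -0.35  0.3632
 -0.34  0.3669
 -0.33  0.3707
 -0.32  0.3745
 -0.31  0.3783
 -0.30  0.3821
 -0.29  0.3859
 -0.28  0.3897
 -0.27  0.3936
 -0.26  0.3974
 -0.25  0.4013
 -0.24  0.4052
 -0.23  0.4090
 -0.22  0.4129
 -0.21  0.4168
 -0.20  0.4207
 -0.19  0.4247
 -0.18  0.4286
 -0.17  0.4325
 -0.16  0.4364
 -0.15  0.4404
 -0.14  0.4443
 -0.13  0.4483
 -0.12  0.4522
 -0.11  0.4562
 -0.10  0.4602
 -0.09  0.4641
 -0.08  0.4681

σ√T = 0.41 × 0.5774 = 0.2367
d₁ = [ln(84/80) + (0.018 + ½·0.41²)·0.3333] / (σ√T) = (0.0488 + 0.0340) / 0.2367 = 0.3498 ≈ 0.35
d₂ = 0.3498 − 0.2367 = 0.1131 ≈ 0.11
e^(−rT) = e^(−0.018·0.3333) = 0.9940
N(−d₂) = N(-0.11) = 0.4562;  N(−d₁) = N(-0.35) = 0.3632
P = 80·0.9940·0.4562 − 84·0.3632 = 36.2770 − 30.5088 = 5.7682

$5.77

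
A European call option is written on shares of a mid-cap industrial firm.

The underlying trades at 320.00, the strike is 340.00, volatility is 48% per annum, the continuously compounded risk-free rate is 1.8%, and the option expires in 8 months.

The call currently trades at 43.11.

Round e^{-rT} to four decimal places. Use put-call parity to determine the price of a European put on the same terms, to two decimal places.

exp(−rT) = exp(−0.018·0.6667) = 0.9881
Put-call parity: C − P = S − K·e^(−rT) = 320 − 340·0.9881 = 320 − 335.9540 = -15.9540
P = C − (C − P) = 43.11 − (-15.9540) = 59.0640

59.06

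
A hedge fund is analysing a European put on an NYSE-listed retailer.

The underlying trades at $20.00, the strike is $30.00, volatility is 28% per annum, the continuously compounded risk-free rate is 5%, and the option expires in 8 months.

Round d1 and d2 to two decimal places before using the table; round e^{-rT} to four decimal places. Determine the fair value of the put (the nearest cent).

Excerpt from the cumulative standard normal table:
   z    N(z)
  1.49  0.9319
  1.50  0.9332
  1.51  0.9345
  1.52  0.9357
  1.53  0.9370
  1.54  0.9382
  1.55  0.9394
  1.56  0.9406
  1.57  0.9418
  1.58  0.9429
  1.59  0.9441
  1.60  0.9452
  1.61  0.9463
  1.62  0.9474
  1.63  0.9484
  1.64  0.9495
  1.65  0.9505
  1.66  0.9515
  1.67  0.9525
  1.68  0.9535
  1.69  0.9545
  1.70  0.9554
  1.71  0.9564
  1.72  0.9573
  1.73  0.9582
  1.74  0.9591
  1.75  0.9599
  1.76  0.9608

$9.14

σ√T = 0.28·√0.6667 = 0.2286
ln(S/K) + (r + σ²/2)T = ln(20/30) + (0.05 + 0.28²/2)·0.6667 = -0.4055 + 0.0595 = -0.3460
d₁ = -0.3460 / 0.2286 = -1.5134 ⇒ -1.51
d₂ = d₁ − σ√T = -1.5134 − 0.2286 = -1.7420 ⇒ -1.74
exp(−rT) = exp(−0.05·0.6667) = 0.9672
N(−d₂) = N(1.74) = 0.9591;  N(−d₁) = N(1.51) = 0.9345
P = 30·0.9672·0.9591 − 20·0.9345 = 27.8292 − 18.6900 = 9.1392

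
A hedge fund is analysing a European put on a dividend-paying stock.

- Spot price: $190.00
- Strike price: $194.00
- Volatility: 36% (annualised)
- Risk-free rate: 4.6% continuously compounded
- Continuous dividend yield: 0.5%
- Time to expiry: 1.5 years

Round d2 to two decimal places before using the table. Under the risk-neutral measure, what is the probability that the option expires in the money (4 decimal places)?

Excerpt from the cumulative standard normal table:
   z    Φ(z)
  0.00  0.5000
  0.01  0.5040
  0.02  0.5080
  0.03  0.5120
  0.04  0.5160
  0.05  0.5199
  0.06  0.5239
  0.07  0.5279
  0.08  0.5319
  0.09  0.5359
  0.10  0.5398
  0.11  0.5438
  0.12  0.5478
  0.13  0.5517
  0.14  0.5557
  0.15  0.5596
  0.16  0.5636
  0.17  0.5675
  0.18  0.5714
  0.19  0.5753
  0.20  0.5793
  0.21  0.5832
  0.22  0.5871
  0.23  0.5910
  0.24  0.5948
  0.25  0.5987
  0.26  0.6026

σ√T = 0.36·√1.5 = 0.4409
d₁ = [ln(190/194) + (0.046 − 0.005 + ½·0.36²)·1.5] / (σ√T) = (-0.0208 + 0.1587) / 0.4409 = 0.3127 ⇒ 0.31
d₂ = 0.3127 − 0.4409 = -0.1282 ⇒ -0.13
Risk-neutral Pr[S_T < K] = N(−d₂) = N(0.13) = 0.5517

0.5517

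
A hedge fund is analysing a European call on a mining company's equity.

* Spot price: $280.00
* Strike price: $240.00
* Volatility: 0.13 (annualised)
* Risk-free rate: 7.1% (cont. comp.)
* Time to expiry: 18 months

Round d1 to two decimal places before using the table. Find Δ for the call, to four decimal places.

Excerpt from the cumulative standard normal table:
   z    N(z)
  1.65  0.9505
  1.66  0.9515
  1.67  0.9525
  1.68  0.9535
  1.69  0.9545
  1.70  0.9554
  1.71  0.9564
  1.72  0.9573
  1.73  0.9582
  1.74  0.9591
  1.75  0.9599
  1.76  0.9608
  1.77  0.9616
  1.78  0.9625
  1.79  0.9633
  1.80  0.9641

σ√T = 0.13 × 1.2247 = 0.1592
d₁ = [ln(280/240) + (0.071 + 0.13²/2)·1.5] / 0.1592 = [0.1542 + 0.1192] / 0.1592 = 1.7167 ⇒ 1.72
N(d₁) = N(1.72) = 0.9573
Δ_call = N(d₁) = 0.9573

0.9573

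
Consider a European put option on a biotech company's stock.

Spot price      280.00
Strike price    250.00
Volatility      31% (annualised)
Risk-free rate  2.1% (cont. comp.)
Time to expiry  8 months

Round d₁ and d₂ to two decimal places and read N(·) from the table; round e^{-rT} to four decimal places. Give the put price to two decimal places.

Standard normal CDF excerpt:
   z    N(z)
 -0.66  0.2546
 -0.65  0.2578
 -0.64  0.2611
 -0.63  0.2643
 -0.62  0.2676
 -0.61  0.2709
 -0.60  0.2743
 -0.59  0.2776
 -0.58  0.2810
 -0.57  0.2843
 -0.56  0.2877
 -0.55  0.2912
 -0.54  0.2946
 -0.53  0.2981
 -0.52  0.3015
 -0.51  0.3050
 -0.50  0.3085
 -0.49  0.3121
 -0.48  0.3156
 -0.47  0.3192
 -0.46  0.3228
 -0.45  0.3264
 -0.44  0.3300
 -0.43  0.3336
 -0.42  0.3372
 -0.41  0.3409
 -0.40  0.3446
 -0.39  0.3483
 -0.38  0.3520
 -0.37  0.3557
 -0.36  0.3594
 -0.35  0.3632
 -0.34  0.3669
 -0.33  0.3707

12.77

σ√T = 0.31·√0.6667 = 0.2531
d₁ = [ln(280/250) + (0.021 + 0.31²/2)·0.6667] / 0.2531 = [0.1133 + 0.0460] / 0.2531 = 0.6296 ≈ 0.63
d₂ = d₁ − σ√T = 0.6296 − 0.2531 = 0.3765 ≈ 0.38
exp(−rT) = exp(−0.021·0.6667) = 0.9861
N(−d₂) = N(-0.38) = 0.3520;  N(−d₁) = N(-0.63) = 0.2643
P = 250·0.9861·0.3520 − 280·0.2643 = 86.7768 − 74.0040 = 12.7728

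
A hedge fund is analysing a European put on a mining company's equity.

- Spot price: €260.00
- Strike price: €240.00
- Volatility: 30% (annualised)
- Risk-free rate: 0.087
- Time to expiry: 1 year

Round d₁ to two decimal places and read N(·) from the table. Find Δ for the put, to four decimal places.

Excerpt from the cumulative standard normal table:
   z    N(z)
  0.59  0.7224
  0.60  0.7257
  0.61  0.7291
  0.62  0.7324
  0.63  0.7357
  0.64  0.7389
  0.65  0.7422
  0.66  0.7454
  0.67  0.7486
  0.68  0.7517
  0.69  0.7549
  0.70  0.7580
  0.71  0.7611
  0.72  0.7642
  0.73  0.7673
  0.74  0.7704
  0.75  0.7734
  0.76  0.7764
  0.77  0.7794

σ√T = 0.3 × 1.0000 = 0.3000
ln(S/K) + (r + σ²/2)T = ln(260/240) + (0.087 + 0.3²/2)·1 = 0.0800 + 0.1320 = 0.2120
d₁ = 0.2120 / 0.3000 = 0.7068 → 0.71
N(d₁) = N(0.71) = 0.7611
Δ_put = N(d₁) − 1 = 0.7611 − 1 = -0.2389

-0.2389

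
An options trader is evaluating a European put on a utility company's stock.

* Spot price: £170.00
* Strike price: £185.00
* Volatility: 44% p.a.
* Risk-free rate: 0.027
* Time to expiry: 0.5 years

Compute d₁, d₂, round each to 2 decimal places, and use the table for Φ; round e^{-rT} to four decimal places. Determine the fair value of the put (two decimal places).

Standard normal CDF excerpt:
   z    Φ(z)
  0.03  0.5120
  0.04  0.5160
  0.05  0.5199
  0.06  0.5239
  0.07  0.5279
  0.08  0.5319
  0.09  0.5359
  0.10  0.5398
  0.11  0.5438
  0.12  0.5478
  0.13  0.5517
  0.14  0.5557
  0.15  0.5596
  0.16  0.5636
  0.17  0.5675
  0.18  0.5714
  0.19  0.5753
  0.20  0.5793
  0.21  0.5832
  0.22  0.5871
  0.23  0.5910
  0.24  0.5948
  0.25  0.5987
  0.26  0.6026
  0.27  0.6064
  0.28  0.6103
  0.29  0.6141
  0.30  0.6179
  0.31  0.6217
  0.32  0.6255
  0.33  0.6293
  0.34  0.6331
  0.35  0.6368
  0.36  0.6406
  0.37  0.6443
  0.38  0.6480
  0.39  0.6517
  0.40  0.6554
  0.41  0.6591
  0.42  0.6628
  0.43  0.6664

σ√T = 0.44 × 0.7071 = 0.3111
d₁ = [ln(170/185) + (0.027 + 0.44²/2)·0.5] / 0.3111 = [-0.0846 + 0.0619] / 0.3111 = -0.0728 → -0.07
d₂ = d₁ − σ√T = -0.0728 − 0.3111 = -0.3840 → -0.38
e^(−rT) = e^(−0.027·0.5) = 0.9866
N(−d₂) = N(0.38) = 0.6480;  N(−d₁) = N(0.07) = 0.5279
P = 185·0.9866·0.6480 − 170·0.5279 = 118.2736 − 89.7430 = 28.5306

£28.53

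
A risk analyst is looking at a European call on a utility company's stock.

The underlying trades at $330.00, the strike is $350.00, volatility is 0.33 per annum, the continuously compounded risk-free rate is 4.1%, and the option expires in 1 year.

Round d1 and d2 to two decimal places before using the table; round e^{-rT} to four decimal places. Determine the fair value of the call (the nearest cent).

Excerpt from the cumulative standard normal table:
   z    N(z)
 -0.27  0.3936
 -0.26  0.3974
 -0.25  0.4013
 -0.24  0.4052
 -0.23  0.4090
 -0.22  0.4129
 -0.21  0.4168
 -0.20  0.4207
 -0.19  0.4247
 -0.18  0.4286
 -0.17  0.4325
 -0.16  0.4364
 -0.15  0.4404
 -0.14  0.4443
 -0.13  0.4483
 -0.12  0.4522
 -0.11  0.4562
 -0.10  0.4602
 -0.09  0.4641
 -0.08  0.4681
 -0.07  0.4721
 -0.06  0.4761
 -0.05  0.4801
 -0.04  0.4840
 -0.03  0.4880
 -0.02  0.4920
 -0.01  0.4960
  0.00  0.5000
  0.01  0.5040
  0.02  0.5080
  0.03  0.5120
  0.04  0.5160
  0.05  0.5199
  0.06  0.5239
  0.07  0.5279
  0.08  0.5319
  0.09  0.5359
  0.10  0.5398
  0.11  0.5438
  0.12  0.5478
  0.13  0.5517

$40.75

σ√T = 0.33 × 1.0000 = 0.3300
d₁ = [ln(330/350) + (0.041 + 0.33²/2)·1] / 0.3300 = [-0.0588 + 0.0955] / 0.3300 = 0.1109 → 0.11
d₂ = d₁ − σ√T = 0.1109 − 0.3300 = -0.2191 → -0.22
e^(−rT) = e^(−0.041·1) = 0.9598
C = 330·N(0.11) − 350·0.9598·N(-0.22) = 330·0.5438 − 350·0.9598·0.4129 = 179.4540 − 138.7055 = 40.7485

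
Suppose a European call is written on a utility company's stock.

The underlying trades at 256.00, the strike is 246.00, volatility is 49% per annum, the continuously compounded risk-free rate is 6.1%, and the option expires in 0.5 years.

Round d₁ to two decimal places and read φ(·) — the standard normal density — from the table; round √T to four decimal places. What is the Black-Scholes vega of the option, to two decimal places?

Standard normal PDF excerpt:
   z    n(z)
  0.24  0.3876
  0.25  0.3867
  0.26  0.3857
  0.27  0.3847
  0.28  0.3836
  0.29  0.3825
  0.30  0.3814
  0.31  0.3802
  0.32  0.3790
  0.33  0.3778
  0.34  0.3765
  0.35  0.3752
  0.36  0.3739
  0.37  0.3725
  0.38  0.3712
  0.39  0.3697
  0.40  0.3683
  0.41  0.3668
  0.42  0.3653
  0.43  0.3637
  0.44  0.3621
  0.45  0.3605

67.19

σ√T = 0.49 × 0.7071 = 0.3465
ln(S/K) + (r + σ²/2)T = ln(256/246) + (0.061 + 0.49²/2)·0.5 = 0.0398 + 0.0905 = 0.1304
d₁ = 0.1304 / 0.3465 = 0.3763 → 0.38
√T = √0.5 = 0.7071
φ(d₁) = φ(0.38) = 0.3712
vega = S·φ(d₁)·√T = 256·0.3712·0.7071 = 67.1937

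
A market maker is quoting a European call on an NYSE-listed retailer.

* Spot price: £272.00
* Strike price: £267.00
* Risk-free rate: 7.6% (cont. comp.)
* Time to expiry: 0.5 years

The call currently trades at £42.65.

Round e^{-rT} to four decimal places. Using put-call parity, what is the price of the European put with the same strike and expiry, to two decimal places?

exp(−rT) = exp(−0.076·0.5) = 0.9627
Put-call parity: C − P = S − K·e^(−rT) = 272 − 267·0.9627 = 272 − 257.0409 = 14.9591
P = C − (C − P) = 42.65 − (14.9591) = 27.6909

£27.69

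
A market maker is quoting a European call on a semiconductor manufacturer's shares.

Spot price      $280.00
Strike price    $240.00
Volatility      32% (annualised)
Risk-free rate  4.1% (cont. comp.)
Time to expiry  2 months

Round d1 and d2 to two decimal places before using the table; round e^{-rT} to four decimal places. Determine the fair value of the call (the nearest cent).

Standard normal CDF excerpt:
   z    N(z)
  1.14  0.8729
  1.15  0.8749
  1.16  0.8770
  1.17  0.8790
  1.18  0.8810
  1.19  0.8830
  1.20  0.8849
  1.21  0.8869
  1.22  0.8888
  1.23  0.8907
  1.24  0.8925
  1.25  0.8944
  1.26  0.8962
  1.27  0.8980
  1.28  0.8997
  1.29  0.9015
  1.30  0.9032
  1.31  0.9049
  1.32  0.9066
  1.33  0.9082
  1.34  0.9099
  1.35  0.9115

$43.37

σ√T = 0.32 × 0.4082 = 0.1306
ln(S/K) + (r + σ²/2)T = ln(280/240) + (0.041 + 0.32²/2)·0.1667 = 0.1542 + 0.0154 = 0.1695
d₁ = 0.1695 / 0.1306 = 1.2976 ⇒ 1.30
d₂ = d₁ − σ√T = 1.2976 − 0.1306 = 1.1670 ⇒ 1.17
e^(−rT) = e^(−0.041·0.1667) = 0.9932
C = 280·N(1.30) − 240·0.9932·N(1.17) = 280·0.9032 − 240·0.9932·0.8790 = 252.8960 − 209.5255 = 43.3705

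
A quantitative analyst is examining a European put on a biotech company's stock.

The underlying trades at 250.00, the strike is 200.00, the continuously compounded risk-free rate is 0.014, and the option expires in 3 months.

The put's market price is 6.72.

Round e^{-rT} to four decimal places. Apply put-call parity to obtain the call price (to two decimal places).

exp(−rT) = exp(−0.014·0.25) = 0.9965
Put-call parity: C − P = S − K·e^(−rT) = 250 − 200·0.9965 = 250 − 199.3000 = 50.7000
C = P + (C − P) = 6.72 + (50.7000) = 57.4200

57.42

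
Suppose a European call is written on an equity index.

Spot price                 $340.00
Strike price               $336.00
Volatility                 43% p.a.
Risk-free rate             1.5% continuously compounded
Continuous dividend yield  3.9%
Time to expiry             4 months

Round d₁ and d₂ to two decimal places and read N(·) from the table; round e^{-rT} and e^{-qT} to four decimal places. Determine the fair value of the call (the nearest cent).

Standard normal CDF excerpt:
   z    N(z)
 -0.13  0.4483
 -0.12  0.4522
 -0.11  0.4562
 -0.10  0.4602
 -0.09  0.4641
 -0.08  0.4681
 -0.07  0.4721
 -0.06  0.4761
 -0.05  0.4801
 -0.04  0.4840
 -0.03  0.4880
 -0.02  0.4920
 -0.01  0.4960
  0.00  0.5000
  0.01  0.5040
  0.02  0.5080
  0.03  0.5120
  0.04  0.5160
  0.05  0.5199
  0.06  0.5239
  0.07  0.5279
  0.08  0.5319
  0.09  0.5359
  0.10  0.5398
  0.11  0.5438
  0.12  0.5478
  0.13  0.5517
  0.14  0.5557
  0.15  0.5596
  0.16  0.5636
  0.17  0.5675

$33.98

σ√T = 0.43·√0.3333 = 0.2483
d₁ = [ln(340/336) + (0.015 − 0.039 + 0.43²/2)·0.3333] / 0.2483 = [0.0118 + 0.0228] / 0.2483 = 0.1396 ≈ 0.14
d₂ = d₁ − σ√T = 0.1396 − 0.2483 = -0.1087 ≈ -0.11
e^(−qT) = e^(−0.039·0.3333) = 0.9871;  e^(−rT) = e^(−0.015·0.3333) = 0.9950
N(d₁) = N(0.14) = 0.5557;  N(d₂) = N(-0.11) = 0.4562
C = 340·0.9871·0.5557 − 336·0.9950·0.4562 = 186.5007 − 152.5168 = 33.9839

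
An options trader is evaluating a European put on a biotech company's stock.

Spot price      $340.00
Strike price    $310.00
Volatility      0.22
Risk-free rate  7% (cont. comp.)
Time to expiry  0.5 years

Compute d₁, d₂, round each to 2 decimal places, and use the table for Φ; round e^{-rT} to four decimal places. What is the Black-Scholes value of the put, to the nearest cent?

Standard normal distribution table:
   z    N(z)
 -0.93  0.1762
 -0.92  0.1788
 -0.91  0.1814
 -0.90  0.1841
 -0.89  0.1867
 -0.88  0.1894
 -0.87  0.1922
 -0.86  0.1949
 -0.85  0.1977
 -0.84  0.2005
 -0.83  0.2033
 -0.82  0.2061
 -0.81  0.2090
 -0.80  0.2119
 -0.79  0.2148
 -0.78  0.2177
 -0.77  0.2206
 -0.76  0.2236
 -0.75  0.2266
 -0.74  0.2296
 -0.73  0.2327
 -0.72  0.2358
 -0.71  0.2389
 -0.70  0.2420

σ√T = 0.22 × 0.7071 = 0.1556
d₁ = [ln(340/310) + (0.07 + 0.22²/2)·0.5] / 0.1556 = [0.0924 + 0.0471] / 0.1556 = 0.8966 ⇒ 0.90
d₂ = d₁ − σ√T = 0.8966 − 0.1556 = 0.7410 ⇒ 0.74
e^(−rT) = e^(−0.07·0.5) = 0.9656
N(−d₂) = N(-0.74) = 0.2296;  N(−d₁) = N(-0.90) = 0.1841
P = 310·0.9656·0.2296 − 340·0.1841 = 68.7275 − 62.5940 = 6.1335

$6.13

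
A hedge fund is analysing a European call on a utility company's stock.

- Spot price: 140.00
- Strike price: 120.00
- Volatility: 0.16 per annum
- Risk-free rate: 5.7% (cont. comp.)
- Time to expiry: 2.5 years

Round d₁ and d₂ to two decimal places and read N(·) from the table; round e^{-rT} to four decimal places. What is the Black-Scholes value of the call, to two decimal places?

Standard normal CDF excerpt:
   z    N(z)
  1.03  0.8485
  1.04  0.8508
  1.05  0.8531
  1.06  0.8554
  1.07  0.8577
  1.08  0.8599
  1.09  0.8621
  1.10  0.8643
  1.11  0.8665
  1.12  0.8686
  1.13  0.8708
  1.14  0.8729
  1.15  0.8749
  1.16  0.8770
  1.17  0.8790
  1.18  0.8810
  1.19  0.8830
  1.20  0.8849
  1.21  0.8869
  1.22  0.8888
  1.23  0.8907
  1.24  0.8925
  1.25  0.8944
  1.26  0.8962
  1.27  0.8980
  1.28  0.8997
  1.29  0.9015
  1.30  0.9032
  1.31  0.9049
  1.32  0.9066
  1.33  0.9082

37.67

σ√T = 0.16·√2.5 = 0.2530
d₁ = [ln(140/120) + (0.057 + ½·0.16²)·2.5] / (σ√T) = (0.1542 + 0.1745) / 0.2530 = 1.2991 which rounds to 1.30
d₂ = 1.2991 − 0.2530 = 1.0461 which rounds to 1.05
exp(−rT) = exp(−0.057·2.5) = 0.8672
C = 140·N(1.30) − 120·0.8672·N(1.05) = 140·0.9032 − 120·0.8672·0.8531 = 126.4480 − 88.7770 = 37.6710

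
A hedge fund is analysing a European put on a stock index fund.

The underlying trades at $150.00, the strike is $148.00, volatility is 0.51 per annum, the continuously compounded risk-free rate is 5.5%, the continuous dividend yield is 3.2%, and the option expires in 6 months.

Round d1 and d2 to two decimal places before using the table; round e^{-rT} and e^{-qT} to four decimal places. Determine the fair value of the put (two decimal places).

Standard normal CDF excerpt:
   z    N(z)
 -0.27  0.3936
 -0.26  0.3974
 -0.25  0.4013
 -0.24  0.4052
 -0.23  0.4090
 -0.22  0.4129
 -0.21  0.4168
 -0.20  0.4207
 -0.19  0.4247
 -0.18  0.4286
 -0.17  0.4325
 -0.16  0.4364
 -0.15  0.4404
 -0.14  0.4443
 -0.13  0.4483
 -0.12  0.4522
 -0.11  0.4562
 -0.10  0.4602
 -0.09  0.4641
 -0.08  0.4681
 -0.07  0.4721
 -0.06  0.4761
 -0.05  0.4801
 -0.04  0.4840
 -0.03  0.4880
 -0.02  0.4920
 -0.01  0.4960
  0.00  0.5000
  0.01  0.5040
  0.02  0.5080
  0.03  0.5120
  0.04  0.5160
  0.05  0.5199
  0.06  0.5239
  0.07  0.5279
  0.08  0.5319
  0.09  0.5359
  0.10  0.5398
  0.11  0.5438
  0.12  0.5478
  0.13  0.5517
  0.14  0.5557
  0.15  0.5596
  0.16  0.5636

σ√T = 0.51·√0.5 = 0.3606
d₁ = [ln(150/148) + (0.055 − 0.032 + 0.51²/2)·0.5] / 0.3606 = [0.0134 + 0.0765] / 0.3606 = 0.2494 which rounds to 0.25
d₂ = d₁ − σ√T = 0.2494 − 0.3606 = -0.1112 which rounds to -0.11
exp(−qT) = exp(−0.032·0.5) = 0.9841;  exp(−rT) = exp(−0.055·0.5) = 0.9729
N(−d₂) = N(0.11) = 0.5438;  N(−d₁) = N(-0.25) = 0.4013
P = 148·0.9729·0.5438 − 150·0.9841·0.4013 = 78.3013 − 59.2379 = 19.0634

$19.06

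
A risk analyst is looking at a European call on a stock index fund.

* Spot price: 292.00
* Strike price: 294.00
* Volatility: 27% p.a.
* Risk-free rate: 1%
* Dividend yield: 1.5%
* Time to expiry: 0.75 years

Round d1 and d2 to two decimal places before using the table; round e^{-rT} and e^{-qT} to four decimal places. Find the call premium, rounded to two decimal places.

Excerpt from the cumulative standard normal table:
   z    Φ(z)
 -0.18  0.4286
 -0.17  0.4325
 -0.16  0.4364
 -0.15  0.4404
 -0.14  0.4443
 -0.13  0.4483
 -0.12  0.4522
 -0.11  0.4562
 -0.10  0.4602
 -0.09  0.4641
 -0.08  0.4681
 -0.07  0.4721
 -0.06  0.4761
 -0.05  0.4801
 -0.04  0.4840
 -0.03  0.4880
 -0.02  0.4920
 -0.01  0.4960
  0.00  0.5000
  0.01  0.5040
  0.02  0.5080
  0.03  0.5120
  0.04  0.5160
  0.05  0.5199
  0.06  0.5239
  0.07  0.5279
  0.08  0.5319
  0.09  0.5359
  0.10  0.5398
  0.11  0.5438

25.08

σ√T = 0.27 × 0.8660 = 0.2338
d₁ = [ln(292/294) + (0.01 − 0.015 + 0.27²/2)·0.75] / 0.2338 = [-0.0068 + 0.0236] / 0.2338 = 0.0717 which rounds to 0.07
d₂ = d₁ − σ√T = 0.0717 − 0.2338 = -0.1621 which rounds to -0.16
e^(−qT) = e^(−0.015·0.75) = 0.9888;  e^(−rT) = e^(−0.01·0.75) = 0.9925
N(d₁) = N(0.07) = 0.5279;  N(d₂) = N(-0.16) = 0.4364
C = 292·0.9888·0.5279 − 294·0.9925·0.4364 = 152.4204 − 127.3393 = 25.0810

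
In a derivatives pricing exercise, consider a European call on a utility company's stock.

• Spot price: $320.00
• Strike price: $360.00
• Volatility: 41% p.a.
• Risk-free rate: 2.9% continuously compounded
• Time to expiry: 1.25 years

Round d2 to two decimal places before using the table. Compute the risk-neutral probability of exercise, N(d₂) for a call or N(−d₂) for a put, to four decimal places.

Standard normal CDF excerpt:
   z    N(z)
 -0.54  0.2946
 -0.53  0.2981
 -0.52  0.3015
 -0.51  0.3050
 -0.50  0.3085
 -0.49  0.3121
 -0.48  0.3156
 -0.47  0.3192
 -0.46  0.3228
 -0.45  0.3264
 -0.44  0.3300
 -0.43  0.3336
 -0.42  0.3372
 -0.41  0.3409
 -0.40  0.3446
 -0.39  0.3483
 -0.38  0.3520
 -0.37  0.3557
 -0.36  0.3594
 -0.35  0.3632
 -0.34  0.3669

σ√T = 0.41·√1.25 = 0.4584
d₁ = [ln(320/360) + (0.029 + 0.41²/2)·1.25] / 0.4584 = [-0.1178 + 0.1413] / 0.4584 = 0.0513 ⇒ 0.05
d₂ = d₁ − σ√T = 0.0513 − 0.4584 = -0.4071 ⇒ -0.41
Risk-neutral Pr[S_T > K] = N(d₂) = N(-0.41) = 0.3409

0.3409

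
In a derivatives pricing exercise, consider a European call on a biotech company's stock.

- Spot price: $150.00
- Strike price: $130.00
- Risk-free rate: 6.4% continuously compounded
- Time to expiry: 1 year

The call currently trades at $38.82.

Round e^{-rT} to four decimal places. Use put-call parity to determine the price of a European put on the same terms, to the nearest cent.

e^(−rT) = e^(−0.064·1) = 0.9380
Put-call parity: C − P = S − K·e^(−rT) = 150 − 130·0.9380 = 150 − 121.9400 = 28.0600
P = C − (C − P) = 38.82 − (28.0600) = 10.7600

$10.76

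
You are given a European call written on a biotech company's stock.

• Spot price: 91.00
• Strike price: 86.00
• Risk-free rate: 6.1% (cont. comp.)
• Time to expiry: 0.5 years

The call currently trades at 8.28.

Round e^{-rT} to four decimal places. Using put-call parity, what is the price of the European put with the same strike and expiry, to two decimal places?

0.70

exp(−rT) = exp(−0.061·0.5) = 0.9700
Put-call parity: C − P = S − K·e^(−rT) = 91 − 86·0.9700 = 91 − 83.4200 = 7.5800
P = C − (C − P) = 8.28 − (7.5800) = 0.7000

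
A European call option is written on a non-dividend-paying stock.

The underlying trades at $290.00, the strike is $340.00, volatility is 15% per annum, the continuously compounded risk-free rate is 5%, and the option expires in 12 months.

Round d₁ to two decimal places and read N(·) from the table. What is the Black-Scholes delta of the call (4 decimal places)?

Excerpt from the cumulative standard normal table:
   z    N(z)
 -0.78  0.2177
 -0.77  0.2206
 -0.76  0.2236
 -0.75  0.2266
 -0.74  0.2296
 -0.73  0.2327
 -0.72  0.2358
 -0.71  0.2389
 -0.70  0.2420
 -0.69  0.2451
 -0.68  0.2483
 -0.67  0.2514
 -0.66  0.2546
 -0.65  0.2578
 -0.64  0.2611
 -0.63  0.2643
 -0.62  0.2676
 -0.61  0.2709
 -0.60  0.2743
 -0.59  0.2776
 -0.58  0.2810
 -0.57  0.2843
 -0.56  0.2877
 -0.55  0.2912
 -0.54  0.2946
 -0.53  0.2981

T = 1;  σ√T = 0.1500
d₁ = [ln(290/340) + (0.05 + ½·0.15²)·1] / (σ√T) = (-0.1591 + 0.0612) / 0.1500 = -0.6521 ≈ -0.65
N(d₁) = N(-0.65) = 0.2578
Δ_call = N(d₁) = 0.2578

0.2578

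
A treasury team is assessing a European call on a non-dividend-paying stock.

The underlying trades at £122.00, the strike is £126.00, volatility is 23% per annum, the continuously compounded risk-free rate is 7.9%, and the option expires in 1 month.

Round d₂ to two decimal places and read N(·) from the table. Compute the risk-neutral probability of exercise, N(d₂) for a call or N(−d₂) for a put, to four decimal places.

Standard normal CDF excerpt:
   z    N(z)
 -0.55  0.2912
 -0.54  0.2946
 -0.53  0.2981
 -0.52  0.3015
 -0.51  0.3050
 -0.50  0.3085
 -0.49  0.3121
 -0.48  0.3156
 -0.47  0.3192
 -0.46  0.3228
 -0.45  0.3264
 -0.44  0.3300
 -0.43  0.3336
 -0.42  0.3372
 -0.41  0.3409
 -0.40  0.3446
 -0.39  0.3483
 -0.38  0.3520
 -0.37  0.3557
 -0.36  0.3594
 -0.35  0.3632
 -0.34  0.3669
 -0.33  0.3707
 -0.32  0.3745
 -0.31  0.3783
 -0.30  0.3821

σ√T = 0.23·√0.08333 = 0.0664
d₁ = [ln(122/126) + (0.079 + ½·0.23²)·0.08333] / (σ√T) = (-0.0323 + 0.0088) / 0.0664 = -0.3535 → -0.35
d₂ = -0.3535 − 0.0664 = -0.4199 → -0.42
Pr(exercise) under Q = N(d₂) = 0.3372

0.3372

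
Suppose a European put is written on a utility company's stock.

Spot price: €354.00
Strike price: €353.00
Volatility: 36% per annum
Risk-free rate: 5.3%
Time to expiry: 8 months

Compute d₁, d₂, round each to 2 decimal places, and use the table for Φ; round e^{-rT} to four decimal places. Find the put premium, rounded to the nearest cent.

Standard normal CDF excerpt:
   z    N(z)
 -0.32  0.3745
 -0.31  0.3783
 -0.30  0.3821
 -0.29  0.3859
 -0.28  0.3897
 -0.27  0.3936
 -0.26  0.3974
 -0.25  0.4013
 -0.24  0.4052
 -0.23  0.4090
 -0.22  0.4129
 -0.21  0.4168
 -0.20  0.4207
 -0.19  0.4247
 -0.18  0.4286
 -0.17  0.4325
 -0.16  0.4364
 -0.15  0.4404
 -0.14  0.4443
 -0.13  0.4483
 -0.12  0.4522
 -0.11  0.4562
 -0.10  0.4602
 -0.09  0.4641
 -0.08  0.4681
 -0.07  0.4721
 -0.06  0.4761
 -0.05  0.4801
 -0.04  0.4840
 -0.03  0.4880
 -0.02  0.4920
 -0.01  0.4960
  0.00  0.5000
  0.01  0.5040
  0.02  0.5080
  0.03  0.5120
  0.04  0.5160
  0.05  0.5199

T = 0.6667;  σ√T = 0.2939
d₁ = [ln(354/353) + (0.053 + ½·0.36²)·0.6667] / (σ√T) = (0.0028 + 0.0785) / 0.2939 = 0.2768 ⇒ 0.28
d₂ = 0.2768 − 0.2939 = -0.0171 ⇒ -0.02
exp(−rT) = exp(−0.053·0.6667) = 0.9653
P = 353·0.9653·N(0.02) − 354·N(-0.28) = 353·0.9653·0.5080 − 354·0.3897 = 173.1015 − 137.9538 = 35.1477

€35.15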